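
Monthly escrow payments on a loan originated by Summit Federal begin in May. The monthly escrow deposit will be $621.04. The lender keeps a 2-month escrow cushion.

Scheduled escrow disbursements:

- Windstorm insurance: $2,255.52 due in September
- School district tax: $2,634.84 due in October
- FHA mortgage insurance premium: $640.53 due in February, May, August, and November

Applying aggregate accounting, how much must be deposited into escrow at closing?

$3,706.75

Cushion = 2 × $621.04 = $1,242.08
Trial balance (start $0, +$621.04 each month, − disbursements):
  May: +$621.04 − $640.53 → -$19.49
  Jun: +$621.04 → $601.55
  Jul: +$621.04 → $1,222.59
  Aug: +$621.04 − $640.53 → $1,203.10
  Sep: +$621.04 − $2,255.52 → -$431.38
  Oct: +$621.04 − $2,634.84 → -$2,445.18
  Nov: +$621.04 − $640.53 → -$2,464.67
  Dec: +$621.04 → -$1,843.63
  Jan: +$621.04 → -$1,222.59
  Feb: +$621.04 − $640.53 → -$1,242.08
  Mar: +$621.04 → -$621.04
  Apr: +$621.04 → $0.00
Lowest trial balance = -$2,464.67 (Nov)
Initial deposit = cushion − low point = $1,242.08 − (-$2,464.67) = $3,706.75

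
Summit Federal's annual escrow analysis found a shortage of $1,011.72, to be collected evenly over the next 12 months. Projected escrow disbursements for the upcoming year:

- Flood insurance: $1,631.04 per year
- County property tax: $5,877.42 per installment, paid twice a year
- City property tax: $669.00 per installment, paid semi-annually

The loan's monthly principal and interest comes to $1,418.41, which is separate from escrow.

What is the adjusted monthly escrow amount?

Flood insurance: $1,631.04/yr
County property tax: $5,877.42 × 2 = $11,754.84/yr
City property tax: $669.00 × 2 = $1,338.00/yr
Total annual escrow = $14,723.88
Monthly = $14,723.88 ÷ 12 = $1,226.99
Shortage spread = $1,011.72 / 12 = $84.31/mo
Adjusted monthly = $1,226.99 + $84.31 = $1,311.30

$1,311.30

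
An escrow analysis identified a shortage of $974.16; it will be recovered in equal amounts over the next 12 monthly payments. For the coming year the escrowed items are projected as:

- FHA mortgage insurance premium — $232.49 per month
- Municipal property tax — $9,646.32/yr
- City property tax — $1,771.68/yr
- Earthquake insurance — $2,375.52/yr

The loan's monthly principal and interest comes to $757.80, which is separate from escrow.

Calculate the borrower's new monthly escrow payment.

FHA mortgage insurance premium: $232.49 × 12 = $2,789.88 per year
Municipal property tax: $9,646.32 per year
City property tax: $1,771.68 per year
Earthquake insurance: $2,375.52 per year
Total per year = $16,583.40
Monthly escrow = $16,583.40 ÷ 12 = $1,381.95
Shortage per month = $974.16 ÷ 12 = $81.18
New monthly escrow = $1,381.95 + $81.18 = $1,463.13

$1,463.13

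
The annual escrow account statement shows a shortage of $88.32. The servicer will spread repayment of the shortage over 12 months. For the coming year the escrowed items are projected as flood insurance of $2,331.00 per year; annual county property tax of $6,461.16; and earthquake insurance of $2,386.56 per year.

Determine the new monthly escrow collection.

Flood insurance: $2,331.00/yr
County property tax: $6,461.16/yr
Earthquake insurance: $2,386.56/yr
Total per year = $11,178.72
Monthly escrow = $11,178.72 / 12 = $931.56
Shortage per month = $88.32 / 12 = $7.36
Adjusted monthly = $931.56 + $7.36 = $938.92

$938.92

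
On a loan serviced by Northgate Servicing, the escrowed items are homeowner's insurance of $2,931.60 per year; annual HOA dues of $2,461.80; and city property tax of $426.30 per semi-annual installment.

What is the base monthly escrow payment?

Homeowner's insurance: $2,931.60 annually
HOA dues: $2,461.80 annually
City property tax: $426.30 × 2 = $852.60 annually
Yearly total = $6,246.00
Monthly escrow = $6,246.00 / 12 = $520.50

$520.50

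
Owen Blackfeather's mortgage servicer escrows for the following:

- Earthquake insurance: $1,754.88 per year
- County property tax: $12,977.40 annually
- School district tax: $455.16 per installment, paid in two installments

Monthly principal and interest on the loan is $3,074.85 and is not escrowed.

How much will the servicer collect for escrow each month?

$1,303.55

Earthquake insurance: $1,754.88/yr
County property tax: $12,977.40/yr
School district tax: $455.16 × 2 = $910.32/yr
Total per year = $1,754.88 + $12,977.40 + $910.32 = $15,642.60
Base monthly escrow = $15,642.60 ÷ 12 = $1,303.55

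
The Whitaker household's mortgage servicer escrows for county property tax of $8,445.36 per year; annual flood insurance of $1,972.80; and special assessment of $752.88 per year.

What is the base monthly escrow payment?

County property tax: $8,445.36 annually
Flood insurance: $1,972.80 annually
Special assessment: $752.88 annually
Total per year = $11,171.04
Monthly escrow = $11,171.04 / 12 = $930.92

$930.92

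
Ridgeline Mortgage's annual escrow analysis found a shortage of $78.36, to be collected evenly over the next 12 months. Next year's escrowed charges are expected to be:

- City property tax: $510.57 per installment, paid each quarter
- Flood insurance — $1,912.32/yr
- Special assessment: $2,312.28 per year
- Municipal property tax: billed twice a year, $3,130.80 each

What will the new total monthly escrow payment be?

City property tax: $510.57 × 4 = $2,042.28 per year
Flood insurance: $1,912.32 per year
Special assessment: $2,312.28 per year
Municipal property tax: $3,130.80 × 2 = $6,261.60 per year
Yearly total = $12,528.48
Base monthly escrow = $12,528.48 ÷ 12 = $1,044.04
Shortage per month = $78.36 ÷ 12 = $6.53
New monthly escrow = $1,044.04 + $6.53 = $1,050.57

$1,050.57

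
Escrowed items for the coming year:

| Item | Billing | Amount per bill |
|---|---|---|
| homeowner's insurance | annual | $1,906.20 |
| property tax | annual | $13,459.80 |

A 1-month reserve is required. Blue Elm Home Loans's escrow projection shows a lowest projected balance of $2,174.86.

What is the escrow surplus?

Homeowner's insurance — $1,906.20 annually
Property tax — $13,459.80 annually
Yearly total = $1,906.20 + $13,459.80 = $15,366.00
Monthly escrow = $15,366.00 ÷ 12 = $1,280.50
Cushion = 1 × $1,280.50 = $1,280.50
Excess over cushion: $2,174.86 − $1,280.50 = $894.36

$894.36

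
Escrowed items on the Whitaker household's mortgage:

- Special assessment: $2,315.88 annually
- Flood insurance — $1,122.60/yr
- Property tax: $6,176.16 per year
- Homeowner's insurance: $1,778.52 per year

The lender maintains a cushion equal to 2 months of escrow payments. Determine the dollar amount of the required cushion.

Special assessment = $2,315.88
Flood insurance = $1,122.60
Property tax = $6,176.16
Homeowner's insurance = $1,778.52
Total annual escrow = $11,393.16
Per month = $11,393.16 / 12 = $949.43
Cushion = 2 × $949.43 = $1,898.86

$1,898.86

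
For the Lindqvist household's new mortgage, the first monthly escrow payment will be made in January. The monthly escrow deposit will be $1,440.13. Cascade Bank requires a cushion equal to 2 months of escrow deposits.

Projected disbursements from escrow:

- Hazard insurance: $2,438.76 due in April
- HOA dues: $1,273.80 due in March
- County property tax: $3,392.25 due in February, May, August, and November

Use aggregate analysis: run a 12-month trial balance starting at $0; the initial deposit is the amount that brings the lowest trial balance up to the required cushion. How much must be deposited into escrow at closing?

Cushion = 2 × $1,440.13 = $2,880.26
Trial balance (start $0, +$1,440.13 each month, − disbursements):
  Jan: +$1,440.13 → $1,440.13
  Feb: +$1,440.13 − $3,392.25 → -$511.99
  Mar: +$1,440.13 − $1,273.80 → -$345.66
  Apr: +$1,440.13 − $2,438.76 → -$1,344.29
  May: +$1,440.13 − $3,392.25 → -$3,296.41
  Jun: +$1,440.13 → -$1,856.28
  Jul: +$1,440.13 → -$416.15
  Aug: +$1,440.13 − $3,392.25 → -$2,368.27
  Sep: +$1,440.13 → -$928.14
  Oct: +$1,440.13 → $511.99
  Nov: +$1,440.13 − $3,392.25 → -$1,440.13
  Dec: +$1,440.13 → $0.00
Lowest trial balance = -$3,296.41 (May)
Initial deposit = cushion − low point = $2,880.26 − (-$3,296.41) = $6,176.67

$6,176.67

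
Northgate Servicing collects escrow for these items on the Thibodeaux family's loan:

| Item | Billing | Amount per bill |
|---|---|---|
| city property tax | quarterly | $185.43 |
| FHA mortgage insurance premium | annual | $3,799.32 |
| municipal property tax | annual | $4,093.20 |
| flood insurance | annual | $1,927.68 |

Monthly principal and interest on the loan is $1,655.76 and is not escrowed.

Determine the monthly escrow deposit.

$880.16

City property tax — $185.43 × 4 = $741.72 per year
FHA mortgage insurance premium — $3,799.32 per year
Municipal property tax — $4,093.20 per year
Flood insurance — $1,927.68 per year
Annual escrow total = $10,561.92
Base monthly escrow = $10,561.92 / 12 = $880.16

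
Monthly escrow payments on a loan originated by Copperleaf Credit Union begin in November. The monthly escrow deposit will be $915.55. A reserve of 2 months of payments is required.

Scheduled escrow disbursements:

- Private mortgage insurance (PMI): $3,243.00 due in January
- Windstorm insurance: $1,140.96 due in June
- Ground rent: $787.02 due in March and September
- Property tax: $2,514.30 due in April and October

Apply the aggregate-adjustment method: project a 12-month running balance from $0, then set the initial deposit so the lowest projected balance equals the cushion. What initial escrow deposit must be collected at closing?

$2,882.12

Cushion = 2 × $915.55 = $1,831.10
Trial balance (start $0, +$915.55 each month, − disbursements):
  Nov: +$915.55 → $915.55
  Dec: +$915.55 → $1,831.10
  Jan: +$915.55 − $3,243.00 → -$496.35
  Feb: +$915.55 → $419.20
  Mar: +$915.55 − $787.02 → $547.73
  Apr: +$915.55 − $2,514.30 → -$1,051.02
  May: +$915.55 → -$135.47
  Jun: +$915.55 − $1,140.96 → -$360.88
  Jul: +$915.55 → $554.67
  Aug: +$915.55 → $1,470.22
  Sep: +$915.55 − $787.02 → $1,598.75
  Oct: +$915.55 − $2,514.30 → $0.00
Lowest trial balance = -$1,051.02 (Apr)
Initial deposit = cushion − low point = $1,831.10 − (-$1,051.02) = $2,882.12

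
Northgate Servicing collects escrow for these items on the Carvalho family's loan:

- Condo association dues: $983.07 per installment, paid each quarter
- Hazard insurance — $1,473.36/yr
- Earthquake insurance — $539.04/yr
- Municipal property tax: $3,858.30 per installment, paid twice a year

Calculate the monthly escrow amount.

Condo association dues = $983.07 × 4 = $3,932.28/yr
Hazard insurance = $1,473.36/yr
Earthquake insurance = $539.04/yr
Municipal property tax = $3,858.30 × 2 = $7,716.60/yr
Total annual escrow = $3,932.28 + $1,473.36 + $539.04 + $7,716.60 = $13,661.28
Per month = $13,661.28 / 12 = $1,138.44

$1,138.44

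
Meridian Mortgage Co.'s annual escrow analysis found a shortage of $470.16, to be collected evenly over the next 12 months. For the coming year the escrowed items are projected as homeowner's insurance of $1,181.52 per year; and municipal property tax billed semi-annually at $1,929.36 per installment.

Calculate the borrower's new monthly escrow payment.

$459.20

Homeowner's insurance — $1,181.52
Municipal property tax — $1,929.36 × 2 = $3,858.72
Total annual escrow = $1,181.52 + $3,858.72 = $5,040.24
Per month = $5,040.24 ÷ 12 = $420.02
Shortage spread = $470.16 ÷ 12 = $39.18/mo
Adjusted monthly = $420.02 + $39.18 = $459.20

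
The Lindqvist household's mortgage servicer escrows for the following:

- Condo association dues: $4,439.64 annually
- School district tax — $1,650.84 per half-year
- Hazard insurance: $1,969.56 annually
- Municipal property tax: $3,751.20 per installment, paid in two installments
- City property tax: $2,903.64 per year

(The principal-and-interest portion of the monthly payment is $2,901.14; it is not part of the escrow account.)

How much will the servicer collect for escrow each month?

Condo association dues — $4,439.64 annually
School district tax — $1,650.84 × 2 = $3,301.68 annually
Hazard insurance — $1,969.56 annually
Municipal property tax — $3,751.20 × 2 = $7,502.40 annually
City property tax — $2,903.64 annually
Total annual escrow = $20,116.92
Monthly = $20,116.92 ÷ 12 = $1,676.41

$1,676.41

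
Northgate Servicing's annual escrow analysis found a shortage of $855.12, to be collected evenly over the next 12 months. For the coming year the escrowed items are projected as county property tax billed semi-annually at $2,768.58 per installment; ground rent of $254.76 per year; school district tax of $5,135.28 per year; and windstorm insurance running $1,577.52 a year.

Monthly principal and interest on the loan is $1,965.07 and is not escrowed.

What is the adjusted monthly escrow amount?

County property tax = $2,768.58 × 2 = $5,537.16 per year
Ground rent = $254.76 per year
School district tax = $5,135.28 per year
Windstorm insurance = $1,577.52 per year
Total per year = $12,504.72
Base monthly escrow = $12,504.72 / 12 = $1,042.06
Shortage spread = $855.12 ÷ 12 = $71.26/mo
New monthly escrow = $1,042.06 + $71.26 = $1,113.32

$1,113.32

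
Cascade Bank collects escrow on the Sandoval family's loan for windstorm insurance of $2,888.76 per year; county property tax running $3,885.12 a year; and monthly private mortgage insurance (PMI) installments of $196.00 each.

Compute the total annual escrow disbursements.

Windstorm insurance — $2,888.76/yr
County property tax — $3,885.12/yr
Private mortgage insurance (PMI) — $196.00 × 12 = $2,352.00/yr
Total per year = $2,888.76 + $3,885.12 + $2,352.00 = $9,125.88

$9,125.88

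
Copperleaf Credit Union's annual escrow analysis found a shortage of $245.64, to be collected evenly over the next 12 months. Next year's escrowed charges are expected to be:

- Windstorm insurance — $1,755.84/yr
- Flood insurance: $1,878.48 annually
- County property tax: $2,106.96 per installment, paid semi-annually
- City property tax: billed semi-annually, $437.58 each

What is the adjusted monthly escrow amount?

$747.42

Windstorm insurance: $1,755.84
Flood insurance: $1,878.48
County property tax: $2,106.96 × 2 = $4,213.92
City property tax: $437.58 × 2 = $875.16
Total per year = $8,723.40
Monthly escrow = $8,723.40 / 12 = $726.95
Shortage spread = $245.64 / 12 = $20.47/mo
New monthly escrow = $726.95 + $20.47 = $747.42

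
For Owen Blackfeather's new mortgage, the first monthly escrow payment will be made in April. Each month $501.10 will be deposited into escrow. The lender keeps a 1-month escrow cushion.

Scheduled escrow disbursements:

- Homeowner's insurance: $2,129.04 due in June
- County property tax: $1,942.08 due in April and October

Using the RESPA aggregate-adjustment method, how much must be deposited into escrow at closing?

Cushion = 1 × $501.10 = $501.10
Trial balance (start $0, +$501.10 each month, − disbursements):
  Apr: +$501.10 − $1,942.08 → -$1,440.98
  May: +$501.10 → -$939.88
  Jun: +$501.10 − $2,129.04 → -$2,567.82
  Jul: +$501.10 → -$2,066.72
  Aug: +$501.10 → -$1,565.62
  Sep: +$501.10 → -$1,064.52
  Oct: +$501.10 − $1,942.08 → -$2,505.50
  Nov: +$501.10 → -$2,004.40
  Dec: +$501.10 → -$1,503.30
  Jan: +$501.10 → -$1,002.20
  Feb: +$501.10 → -$501.10
  Mar: +$501.10 → $0.00
Lowest trial balance = -$2,567.82 (Jun)
Initial deposit = cushion − low point = $501.10 − (-$2,567.82) = $3,068.92

$3,068.92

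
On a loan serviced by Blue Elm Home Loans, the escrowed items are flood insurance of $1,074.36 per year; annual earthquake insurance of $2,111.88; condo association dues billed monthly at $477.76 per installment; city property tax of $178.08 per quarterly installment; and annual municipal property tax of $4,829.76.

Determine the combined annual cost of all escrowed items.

$14,461.44

Flood insurance = $1,074.36
Earthquake insurance = $2,111.88
Condo association dues = $477.76 × 12 = $5,733.12
City property tax = $178.08 × 4 = $712.32
Municipal property tax = $4,829.76
Yearly total = $14,461.44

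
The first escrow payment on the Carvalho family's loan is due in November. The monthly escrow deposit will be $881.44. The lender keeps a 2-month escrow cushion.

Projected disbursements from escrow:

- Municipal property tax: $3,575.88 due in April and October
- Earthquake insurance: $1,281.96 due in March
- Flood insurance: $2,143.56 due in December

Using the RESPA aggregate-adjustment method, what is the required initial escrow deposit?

$3,475.64

Cushion = 2 × $881.44 = $1,762.88
Trial balance (start $0, +$881.44 each month, − disbursements):
  Nov: +$881.44 → $881.44
  Dec: +$881.44 − $2,143.56 → -$380.68
  Jan: +$881.44 → $500.76
  Feb: +$881.44 → $1,382.20
  Mar: +$881.44 − $1,281.96 → $981.68
  Apr: +$881.44 − $3,575.88 → -$1,712.76
  May: +$881.44 → -$831.32
  Jun: +$881.44 → $50.12
  Jul: +$881.44 → $931.56
  Aug: +$881.44 → $1,813.00
  Sep: +$881.44 → $2,694.44
  Oct: +$881.44 − $3,575.88 → $0.00
Lowest trial balance = -$1,712.76 (Apr)
Initial deposit = cushion − low point = $1,762.88 − (-$1,712.76) = $3,475.64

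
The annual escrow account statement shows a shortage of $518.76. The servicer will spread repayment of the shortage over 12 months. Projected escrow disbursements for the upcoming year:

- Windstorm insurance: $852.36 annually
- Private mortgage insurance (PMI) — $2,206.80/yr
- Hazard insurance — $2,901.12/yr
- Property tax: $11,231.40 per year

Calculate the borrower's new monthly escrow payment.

Windstorm insurance = $852.36/yr
Private mortgage insurance (PMI) = $2,206.80/yr
Hazard insurance = $2,901.12/yr
Property tax = $11,231.40/yr
Annual escrow total = $852.36 + $2,206.80 + $2,901.12 + $11,231.40 = $17,191.68
Monthly escrow = $17,191.68 / 12 = $1,432.64
Shortage per month = $518.76 ÷ 12 = $43.23
Adjusted monthly = $1,432.64 + $43.23 = $1,475.87

$1,475.87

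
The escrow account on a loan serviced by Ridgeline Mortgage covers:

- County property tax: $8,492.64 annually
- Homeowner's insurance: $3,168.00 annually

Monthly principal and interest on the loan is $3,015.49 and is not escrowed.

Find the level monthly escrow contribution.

County property tax: $8,492.64
Homeowner's insurance: $3,168.00
Total annual escrow = $11,660.64
Base monthly escrow = $11,660.64 ÷ 12 = $971.72

$971.72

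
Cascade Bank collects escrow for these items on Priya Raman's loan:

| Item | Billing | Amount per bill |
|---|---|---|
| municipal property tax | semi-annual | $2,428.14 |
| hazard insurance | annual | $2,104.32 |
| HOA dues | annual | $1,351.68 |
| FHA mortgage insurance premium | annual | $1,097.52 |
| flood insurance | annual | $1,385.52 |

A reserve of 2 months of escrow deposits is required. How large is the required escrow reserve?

Municipal property tax — $2,428.14 × 2 = $4,856.28 per year
Hazard insurance — $2,104.32 per year
HOA dues — $1,351.68 per year
FHA mortgage insurance premium — $1,097.52 per year
Flood insurance — $1,385.52 per year
Total annual escrow = $4,856.28 + $2,104.32 + $1,351.68 + $1,097.52 + $1,385.52 = $10,795.32
Monthly = $10,795.32 / 12 = $899.61
Reserve = 2 × $899.61 = $1,799.22

$1,799.22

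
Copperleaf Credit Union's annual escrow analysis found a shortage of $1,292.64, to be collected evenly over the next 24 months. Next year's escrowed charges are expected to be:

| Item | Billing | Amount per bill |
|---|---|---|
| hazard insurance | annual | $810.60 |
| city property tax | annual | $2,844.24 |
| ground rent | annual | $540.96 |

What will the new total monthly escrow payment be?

Hazard insurance: $810.60 annually
City property tax: $2,844.24 annually
Ground rent: $540.96 annually
Total per year = $4,195.80
Per month = $4,195.80 / 12 = $349.65
Monthly shortage recovery: $1,292.64 ÷ 24 = $53.86
Adjusted monthly = $349.65 + $53.86 = $403.51

$403.51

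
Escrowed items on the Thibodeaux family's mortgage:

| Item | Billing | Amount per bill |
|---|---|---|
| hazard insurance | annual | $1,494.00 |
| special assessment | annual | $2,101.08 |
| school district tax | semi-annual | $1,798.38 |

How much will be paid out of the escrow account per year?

Hazard insurance — $1,494.00/yr
Special assessment — $2,101.08/yr
School district tax — $1,798.38 × 2 = $3,596.76/yr
Annual escrow total = $1,494.00 + $2,101.08 + $3,596.76 = $7,191.84

$7,191.84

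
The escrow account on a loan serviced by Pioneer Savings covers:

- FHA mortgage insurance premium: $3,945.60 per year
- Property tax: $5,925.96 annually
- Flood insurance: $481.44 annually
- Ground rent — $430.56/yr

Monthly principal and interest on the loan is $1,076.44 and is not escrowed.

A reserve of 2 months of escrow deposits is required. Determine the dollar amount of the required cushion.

$1,797.26

FHA mortgage insurance premium — $3,945.60 per year
Property tax — $5,925.96 per year
Flood insurance — $481.44 per year
Ground rent — $430.56 per year
Annual escrow total = $10,783.56
Monthly = $10,783.56 / 12 = $898.63
Required cushion = 2 × $898.63 = $1,797.26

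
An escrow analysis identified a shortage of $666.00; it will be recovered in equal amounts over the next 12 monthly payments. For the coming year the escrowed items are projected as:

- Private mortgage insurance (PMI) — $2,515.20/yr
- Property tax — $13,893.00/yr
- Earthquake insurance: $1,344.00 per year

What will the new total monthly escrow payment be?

$1,534.85

Private mortgage insurance (PMI) = $2,515.20/yr
Property tax = $13,893.00/yr
Earthquake insurance = $1,344.00/yr
Combined annual = $2,515.20 + $13,893.00 + $1,344.00 = $17,752.20
Per month = $17,752.20 ÷ 12 = $1,479.35
Monthly shortage recovery: $666.00 ÷ 12 = $55.50
New monthly escrow = $1,479.35 + $55.50 = $1,534.85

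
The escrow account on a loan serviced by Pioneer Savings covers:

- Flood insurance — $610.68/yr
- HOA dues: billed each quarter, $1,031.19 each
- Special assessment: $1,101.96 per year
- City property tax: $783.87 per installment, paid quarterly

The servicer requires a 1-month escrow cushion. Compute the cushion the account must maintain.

Flood insurance = $610.68 per year
HOA dues = $1,031.19 × 4 = $4,124.76 per year
Special assessment = $1,101.96 per year
City property tax = $783.87 × 4 = $3,135.48 per year
Yearly total = $610.68 + $4,124.76 + $1,101.96 + $3,135.48 = $8,972.88
Base monthly escrow = $8,972.88 / 12 = $747.74
Required cushion = 1 × $747.74 = $747.74

$747.74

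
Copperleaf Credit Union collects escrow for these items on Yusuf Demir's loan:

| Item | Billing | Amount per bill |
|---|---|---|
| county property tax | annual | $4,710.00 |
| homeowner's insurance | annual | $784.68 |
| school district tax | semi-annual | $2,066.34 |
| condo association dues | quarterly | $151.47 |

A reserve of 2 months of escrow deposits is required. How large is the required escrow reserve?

County property tax = $4,710.00/yr
Homeowner's insurance = $784.68/yr
School district tax = $2,066.34 × 2 = $4,132.68/yr
Condo association dues = $151.47 × 4 = $605.88/yr
Combined annual = $10,233.24
Per month = $10,233.24 / 12 = $852.77
Required cushion = 2 × $852.77 = $1,705.54

$1,705.54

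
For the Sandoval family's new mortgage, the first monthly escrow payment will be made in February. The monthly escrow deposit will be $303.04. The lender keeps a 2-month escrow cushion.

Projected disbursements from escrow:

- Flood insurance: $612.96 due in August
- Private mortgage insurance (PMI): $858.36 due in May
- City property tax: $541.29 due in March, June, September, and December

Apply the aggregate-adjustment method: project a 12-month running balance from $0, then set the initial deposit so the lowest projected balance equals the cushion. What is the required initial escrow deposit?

$1,276.95

Cushion = 2 × $303.04 = $606.08
Trial balance (start $0, +$303.04 each month, − disbursements):
  Feb: +$303.04 → $303.04
  Mar: +$303.04 − $541.29 → $64.79
  Apr: +$303.04 → $367.83
  May: +$303.04 − $858.36 → -$187.49
  Jun: +$303.04 − $541.29 → -$425.74
  Jul: +$303.04 → -$122.70
  Aug: +$303.04 − $612.96 → -$432.62
  Sep: +$303.04 − $541.29 → -$670.87
  Oct: +$303.04 → -$367.83
  Nov: +$303.04 → -$64.79
  Dec: +$303.04 − $541.29 → -$303.04
  Jan: +$303.04 → $0.00
Lowest trial balance = -$670.87 (Sep)
Initial deposit = cushion − low point = $606.08 − (-$670.87) = $1,276.95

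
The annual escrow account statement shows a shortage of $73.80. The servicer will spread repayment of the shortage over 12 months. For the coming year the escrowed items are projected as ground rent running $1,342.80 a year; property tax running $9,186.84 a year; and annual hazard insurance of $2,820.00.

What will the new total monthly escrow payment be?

Ground rent — $1,342.80/yr
Property tax — $9,186.84/yr
Hazard insurance — $2,820.00/yr
Total per year = $1,342.80 + $9,186.84 + $2,820.00 = $13,349.64
Monthly = $13,349.64 / 12 = $1,112.47
Shortage per month = $73.80 / 12 = $6.15
New monthly escrow = $1,112.47 + $6.15 = $1,118.62

$1,118.62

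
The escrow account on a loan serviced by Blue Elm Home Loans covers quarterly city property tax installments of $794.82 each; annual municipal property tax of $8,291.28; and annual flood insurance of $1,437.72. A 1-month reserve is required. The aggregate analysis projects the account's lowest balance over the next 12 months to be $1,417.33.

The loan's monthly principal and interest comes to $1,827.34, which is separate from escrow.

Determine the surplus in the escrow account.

$341.64

City property tax — $794.82 × 4 = $3,179.28 annually
Municipal property tax — $8,291.28 annually
Flood insurance — $1,437.72 annually
Annual escrow total = $3,179.28 + $8,291.28 + $1,437.72 = $12,908.28
Per month = $12,908.28 ÷ 12 = $1,075.69
Cushion = 1 × $1,075.69 = $1,075.69
Surplus = $1,417.33 − $1,075.69 = $341.64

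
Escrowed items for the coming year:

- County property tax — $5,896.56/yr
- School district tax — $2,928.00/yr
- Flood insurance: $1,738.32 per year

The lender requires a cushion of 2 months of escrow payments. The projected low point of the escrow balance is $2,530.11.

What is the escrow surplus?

County property tax: $5,896.56
School district tax: $2,928.00
Flood insurance: $1,738.32
Total per year = $10,562.88
Monthly = $10,562.88 ÷ 12 = $880.24
Cushion = 2 × $880.24 = $1,760.48
Surplus = $2,530.11 − $1,760.48 = $769.63

$769.63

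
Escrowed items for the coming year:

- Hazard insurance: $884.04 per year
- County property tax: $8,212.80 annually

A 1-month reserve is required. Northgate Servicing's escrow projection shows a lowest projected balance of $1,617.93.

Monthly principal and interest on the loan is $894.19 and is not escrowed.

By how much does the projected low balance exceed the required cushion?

Hazard insurance: $884.04 per year
County property tax: $8,212.80 per year
Annual escrow total = $9,096.84
Base monthly escrow = $9,096.84 / 12 = $758.07
Required cushion = 1 × $758.07 = $758.07
Surplus = $1,617.93 − $758.07 = $859.86

$859.86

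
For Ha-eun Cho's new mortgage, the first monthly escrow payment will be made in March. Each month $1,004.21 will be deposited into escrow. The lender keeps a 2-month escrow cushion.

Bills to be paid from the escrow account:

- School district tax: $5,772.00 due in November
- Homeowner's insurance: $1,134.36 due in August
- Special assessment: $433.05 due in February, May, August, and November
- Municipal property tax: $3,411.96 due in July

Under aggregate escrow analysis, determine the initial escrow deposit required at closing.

$4,588.00

Cushion = 2 × $1,004.21 = $2,008.42
Trial balance (start $0, +$1,004.21 each month, − disbursements):
  Mar: +$1,004.21 → $1,004.21
  Apr: +$1,004.21 → $2,008.42
  May: +$1,004.21 − $433.05 → $2,579.58
  Jun: +$1,004.21 → $3,583.79
  Jul: +$1,004.21 − $3,411.96 → $1,176.04
  Aug: +$1,004.21 − $1,567.41 → $612.84
  Sep: +$1,004.21 → $1,617.05
  Oct: +$1,004.21 → $2,621.26
  Nov: +$1,004.21 − $6,205.05 → -$2,579.58
  Dec: +$1,004.21 → -$1,575.37
  Jan: +$1,004.21 → -$571.16
  Feb: +$1,004.21 − $433.05 → $0.00
Lowest trial balance = -$2,579.58 (Nov)
Initial deposit = cushion − low point = $2,008.42 − (-$2,579.58) = $4,588.00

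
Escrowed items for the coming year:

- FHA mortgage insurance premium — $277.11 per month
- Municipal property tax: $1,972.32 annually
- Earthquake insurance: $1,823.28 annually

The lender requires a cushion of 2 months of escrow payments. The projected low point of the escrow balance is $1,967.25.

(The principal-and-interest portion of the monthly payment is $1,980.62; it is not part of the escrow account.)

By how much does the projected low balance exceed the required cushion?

FHA mortgage insurance premium — $277.11 × 12 = $3,325.32 per year
Municipal property tax — $1,972.32 per year
Earthquake insurance — $1,823.28 per year
Annual escrow total = $3,325.32 + $1,972.32 + $1,823.28 = $7,120.92
Monthly escrow = $7,120.92 ÷ 12 = $593.41
Required reserve = 2 × $593.41 = $1,186.82
Excess over cushion: $1,967.25 − $1,186.82 = $780.43

$780.43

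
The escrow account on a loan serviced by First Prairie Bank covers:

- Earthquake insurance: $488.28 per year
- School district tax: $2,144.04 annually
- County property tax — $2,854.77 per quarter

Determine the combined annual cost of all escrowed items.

$14,051.40

Earthquake insurance = $488.28 per year
School district tax = $2,144.04 per year
County property tax = $2,854.77 × 4 = $11,419.08 per year
Yearly total = $14,051.40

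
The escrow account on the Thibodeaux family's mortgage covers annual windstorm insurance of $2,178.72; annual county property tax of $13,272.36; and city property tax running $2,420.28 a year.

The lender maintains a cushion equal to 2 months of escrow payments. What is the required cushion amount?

$2,978.56

Windstorm insurance — $2,178.72 annually
County property tax — $13,272.36 annually
City property tax — $2,420.28 annually
Yearly total = $17,871.36
Monthly escrow = $17,871.36 / 12 = $1,489.28
Required cushion = 2 × $1,489.28 = $2,978.56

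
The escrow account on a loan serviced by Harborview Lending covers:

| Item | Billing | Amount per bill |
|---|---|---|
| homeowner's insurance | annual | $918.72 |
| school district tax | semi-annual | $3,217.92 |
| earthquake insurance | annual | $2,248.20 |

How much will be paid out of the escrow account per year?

$9,602.76

Homeowner's insurance — $918.72/yr
School district tax — $3,217.92 × 2 = $6,435.84/yr
Earthquake insurance — $2,248.20/yr
Total annual escrow = $918.72 + $6,435.84 + $2,248.20 = $9,602.76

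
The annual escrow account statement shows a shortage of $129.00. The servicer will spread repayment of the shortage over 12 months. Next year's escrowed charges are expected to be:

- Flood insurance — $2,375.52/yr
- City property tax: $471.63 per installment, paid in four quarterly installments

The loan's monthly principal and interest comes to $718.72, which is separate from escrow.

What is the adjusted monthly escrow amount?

$365.92

Flood insurance: $2,375.52 per year
City property tax: $471.63 × 4 = $1,886.52 per year
Combined annual = $2,375.52 + $1,886.52 = $4,262.04
Base monthly escrow = $4,262.04 / 12 = $355.17
Shortage per month = $129.00 ÷ 12 = $10.75
New monthly escrow = $355.17 + $10.75 = $365.92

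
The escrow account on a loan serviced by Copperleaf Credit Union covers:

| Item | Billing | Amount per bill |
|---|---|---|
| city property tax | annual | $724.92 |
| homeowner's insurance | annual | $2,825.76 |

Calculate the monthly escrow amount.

$295.89

City property tax: $724.92 annually
Homeowner's insurance: $2,825.76 annually
Combined annual = $724.92 + $2,825.76 = $3,550.68
Base monthly escrow = $3,550.68 ÷ 12 = $295.89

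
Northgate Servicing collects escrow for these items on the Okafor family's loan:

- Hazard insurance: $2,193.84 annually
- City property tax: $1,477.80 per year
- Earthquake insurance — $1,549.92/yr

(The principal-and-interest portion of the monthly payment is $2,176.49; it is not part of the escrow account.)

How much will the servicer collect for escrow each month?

Hazard insurance: $2,193.84 annually
City property tax: $1,477.80 annually
Earthquake insurance: $1,549.92 annually
Total annual escrow = $2,193.84 + $1,477.80 + $1,549.92 = $5,221.56
Per month = $5,221.56 ÷ 12 = $435.13

$435.13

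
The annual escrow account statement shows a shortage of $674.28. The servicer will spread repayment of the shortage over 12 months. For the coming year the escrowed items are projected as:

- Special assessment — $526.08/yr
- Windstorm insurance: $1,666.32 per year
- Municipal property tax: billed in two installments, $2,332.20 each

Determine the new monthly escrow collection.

$627.59

Special assessment: $526.08
Windstorm insurance: $1,666.32
Municipal property tax: $2,332.20 × 2 = $4,664.40
Total annual escrow = $526.08 + $1,666.32 + $4,664.40 = $6,856.80
Monthly = $6,856.80 ÷ 12 = $571.40
Shortage per month = $674.28 ÷ 12 = $56.19
Adjusted monthly = $571.40 + $56.19 = $627.59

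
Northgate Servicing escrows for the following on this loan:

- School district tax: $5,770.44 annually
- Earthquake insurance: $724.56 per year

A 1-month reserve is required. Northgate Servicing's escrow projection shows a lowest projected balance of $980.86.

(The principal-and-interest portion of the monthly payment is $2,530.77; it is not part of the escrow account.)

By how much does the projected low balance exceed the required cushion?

$439.61

School district tax — $5,770.44/yr
Earthquake insurance — $724.56/yr
Yearly total = $6,495.00
Base monthly escrow = $6,495.00 ÷ 12 = $541.25
Required reserve = 1 × $541.25 = $541.25
Excess over cushion: $980.86 − $541.25 = $439.61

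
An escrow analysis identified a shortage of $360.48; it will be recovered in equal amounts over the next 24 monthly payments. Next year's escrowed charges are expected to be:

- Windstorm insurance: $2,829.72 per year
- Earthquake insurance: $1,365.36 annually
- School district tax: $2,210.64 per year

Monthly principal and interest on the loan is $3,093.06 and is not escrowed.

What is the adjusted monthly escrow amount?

Windstorm insurance: $2,829.72 per year
Earthquake insurance: $1,365.36 per year
School district tax: $2,210.64 per year
Yearly total = $6,405.72
Monthly = $6,405.72 / 12 = $533.81
Monthly shortage recovery: $360.48 / 24 = $15.02
Adjusted monthly = $533.81 + $15.02 = $548.83

$548.83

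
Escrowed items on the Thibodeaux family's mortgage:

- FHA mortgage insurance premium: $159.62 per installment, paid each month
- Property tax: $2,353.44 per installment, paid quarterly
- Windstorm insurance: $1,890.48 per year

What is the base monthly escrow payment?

FHA mortgage insurance premium: $159.62 × 12 = $1,915.44
Property tax: $2,353.44 × 4 = $9,413.76
Windstorm insurance: $1,890.48
Total per year = $1,915.44 + $9,413.76 + $1,890.48 = $13,219.68
Base monthly escrow = $13,219.68 / 12 = $1,101.64

$1,101.64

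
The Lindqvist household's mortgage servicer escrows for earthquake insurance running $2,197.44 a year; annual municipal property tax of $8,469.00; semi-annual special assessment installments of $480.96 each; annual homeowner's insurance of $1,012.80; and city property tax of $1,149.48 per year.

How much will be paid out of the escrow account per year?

Earthquake insurance = $2,197.44 per year
Municipal property tax = $8,469.00 per year
Special assessment = $480.96 × 2 = $961.92 per year
Homeowner's insurance = $1,012.80 per year
City property tax = $1,149.48 per year
Total per year = $2,197.44 + $8,469.00 + $961.92 + $1,012.80 + $1,149.48 = $13,790.64

$13,790.64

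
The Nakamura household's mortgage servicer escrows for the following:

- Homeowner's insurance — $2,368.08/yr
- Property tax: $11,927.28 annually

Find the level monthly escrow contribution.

Homeowner's insurance — $2,368.08/yr
Property tax — $11,927.28/yr
Yearly total = $2,368.08 + $11,927.28 = $14,295.36
Base monthly escrow = $14,295.36 ÷ 12 = $1,191.28

$1,191.28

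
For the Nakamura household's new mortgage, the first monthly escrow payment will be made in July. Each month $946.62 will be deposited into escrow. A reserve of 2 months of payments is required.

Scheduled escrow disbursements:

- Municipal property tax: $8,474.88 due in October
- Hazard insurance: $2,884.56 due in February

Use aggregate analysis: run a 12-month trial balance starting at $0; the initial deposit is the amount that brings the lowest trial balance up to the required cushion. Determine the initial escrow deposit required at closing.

$6,581.64

Cushion = 2 × $946.62 = $1,893.24
Trial balance (start $0, +$946.62 each month, − disbursements):
  Jul: +$946.62 → $946.62
  Aug: +$946.62 → $1,893.24
  Sep: +$946.62 → $2,839.86
  Oct: +$946.62 − $8,474.88 → -$4,688.40
  Nov: +$946.62 → -$3,741.78
  Dec: +$946.62 → -$2,795.16
  Jan: +$946.62 → -$1,848.54
  Feb: +$946.62 − $2,884.56 → -$3,786.48
  Mar: +$946.62 → -$2,839.86
  Apr: +$946.62 → -$1,893.24
  May: +$946.62 → -$946.62
  Jun: +$946.62 → $0.00
Lowest trial balance = -$4,688.40 (Oct)
Initial deposit = cushion − low point = $1,893.24 − (-$4,688.40) = $6,581.64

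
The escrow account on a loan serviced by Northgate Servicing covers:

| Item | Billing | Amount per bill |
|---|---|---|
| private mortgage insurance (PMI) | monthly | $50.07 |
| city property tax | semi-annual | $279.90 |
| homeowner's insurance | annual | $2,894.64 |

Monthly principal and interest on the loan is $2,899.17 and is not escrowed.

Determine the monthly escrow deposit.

Private mortgage insurance (PMI): $50.07 × 12 = $600.84 per year
City property tax: $279.90 × 2 = $559.80 per year
Homeowner's insurance: $2,894.64 per year
Annual escrow total = $4,055.28
Monthly escrow = $4,055.28 ÷ 12 = $337.94

$337.94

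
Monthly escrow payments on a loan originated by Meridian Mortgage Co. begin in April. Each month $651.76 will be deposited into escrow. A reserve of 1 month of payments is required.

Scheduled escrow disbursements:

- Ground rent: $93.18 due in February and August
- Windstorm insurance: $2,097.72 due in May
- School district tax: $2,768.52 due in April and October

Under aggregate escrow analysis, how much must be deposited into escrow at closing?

Cushion = 1 × $651.76 = $651.76
Trial balance (start $0, +$651.76 each month, − disbursements):
  Apr: +$651.76 − $2,768.52 → -$2,116.76
  May: +$651.76 − $2,097.72 → -$3,562.72
  Jun: +$651.76 → -$2,910.96
  Jul: +$651.76 → -$2,259.20
  Aug: +$651.76 − $93.18 → -$1,700.62
  Sep: +$651.76 → -$1,048.86
  Oct: +$651.76 − $2,768.52 → -$3,165.62
  Nov: +$651.76 → -$2,513.86
  Dec: +$651.76 → -$1,862.10
  Jan: +$651.76 → -$1,210.34
  Feb: +$651.76 − $93.18 → -$651.76
  Mar: +$651.76 → $0.00
Lowest trial balance = -$3,562.72 (May)
Initial deposit = cushion − low point = $651.76 − (-$3,562.72) = $4,214.48

$4,214.48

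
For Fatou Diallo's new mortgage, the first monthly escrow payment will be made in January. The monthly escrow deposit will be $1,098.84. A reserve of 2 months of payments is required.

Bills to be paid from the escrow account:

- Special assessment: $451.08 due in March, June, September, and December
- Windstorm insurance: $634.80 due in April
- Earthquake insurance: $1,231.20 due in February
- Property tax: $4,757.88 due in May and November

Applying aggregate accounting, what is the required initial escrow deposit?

$3,778.44

Cushion = 2 × $1,098.84 = $2,197.68
Trial balance (start $0, +$1,098.84 each month, − disbursements):
  Jan: +$1,098.84 → $1,098.84
  Feb: +$1,098.84 − $1,231.20 → $966.48
  Mar: +$1,098.84 − $451.08 → $1,614.24
  Apr: +$1,098.84 − $634.80 → $2,078.28
  May: +$1,098.84 − $4,757.88 → -$1,580.76
  Jun: +$1,098.84 − $451.08 → -$933.00
  Jul: +$1,098.84 → $165.84
  Aug: +$1,098.84 → $1,264.68
  Sep: +$1,098.84 − $451.08 → $1,912.44
  Oct: +$1,098.84 → $3,011.28
  Nov: +$1,098.84 − $4,757.88 → -$647.76
  Dec: +$1,098.84 − $451.08 → $0.00
Lowest trial balance = -$1,580.76 (May)
Initial deposit = cushion − low point = $2,197.68 − (-$1,580.76) = $3,778.44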